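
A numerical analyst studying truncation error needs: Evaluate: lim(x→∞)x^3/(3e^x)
Apply L'Hôpital 3 times (∞/∞ each time):
Eventually get 3!/(3e^x) → 0

Answer: 0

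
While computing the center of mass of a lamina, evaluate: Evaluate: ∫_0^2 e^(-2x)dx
Antiderivative: (1/(-2))e^(-2x)
Evaluate: (1/(-2))(e^-4-1)

Answer: (e^-4-1)/(-2)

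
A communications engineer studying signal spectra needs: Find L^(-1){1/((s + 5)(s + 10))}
Partial fractions: 1/((s + 5)(s + 10)) = A/(s + 5) + B/(s + 10)
Cover-up: A = 1/(s + 10)|_{s = -5} = 1/5; B = 1/(s + 5)|_{s = -10} = -1/5
L^(-1) = (1/5)e^(-5t) - (1/5)e^(-10t)

Answer: (1/5)(e^(-5t) - e^(-10t))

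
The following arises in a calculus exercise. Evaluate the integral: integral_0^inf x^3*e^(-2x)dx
This is a Gamma integral. Substitute u=2x (du=2 dx):
integral_0^inf x^3*e^(-2x) dx=(1/2^4) integral_0^inf u^3*e^(-u) du
=Gamma(4)/2^4=3!/2^4=6/16

Answer: 3/8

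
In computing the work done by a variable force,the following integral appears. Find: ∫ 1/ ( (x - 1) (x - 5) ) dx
Partial fractions: 1/((x-1)(x-5))=A/(x-1) + B/(x-5)
A=-1/4, B=1/4
∫ [-1/4· 1/(x-1) + 1/4· 1/(x-5)] dx
=(1/4)[ln|x-5| - ln|x-1|] + C

Answer: (1/4)·ln|(x-5)/(x-1)| + C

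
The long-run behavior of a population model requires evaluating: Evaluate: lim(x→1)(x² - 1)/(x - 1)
Factor: (x² - 1) = (x-1)(x + 1)
Cancel (x-1): lim(x→1) (x + 1) = 2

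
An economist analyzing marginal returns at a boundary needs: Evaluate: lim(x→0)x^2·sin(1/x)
Squeeze theorem: -|x^2| ≤ x^2·sin(1/x) ≤ |x^2|
Since x^2 → 0 as x → 0, by squeeze theorem the limit is 0

Answer: 0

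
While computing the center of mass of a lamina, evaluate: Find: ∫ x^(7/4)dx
Power rule: ∫ x^(7/4) dx = x^(11/4)/(11/4) + C

Answer: (4/11)·x^(11/4) + C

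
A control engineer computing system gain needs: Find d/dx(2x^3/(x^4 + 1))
Quotient rule: (f/g)'=(f'g - fg')/g²
f=2x^3, f'=6x^2
g=x^4 + 1, g'=4x^3

Answer: (6x^2·(x^4 + 1) - 8x^6)/(x^4 + 1)²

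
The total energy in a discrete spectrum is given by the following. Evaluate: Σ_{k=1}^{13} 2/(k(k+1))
Partial fractions: 2/(k(k+1)) = 2/k - 2/(k+1)
Telescoping sum: 2(1-1/14) = 2·13/14

Answer: 13/7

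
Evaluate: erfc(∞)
erfc(x) = 1 - erf(x); erfc(∞) = 1 - erf(∞) = 1 - 1 = 0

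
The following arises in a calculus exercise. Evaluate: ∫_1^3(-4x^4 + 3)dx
Step 1: Find antiderivative F(x)=(-4/5)x^5+3x
Step 2: F(3) - F(1)=-927/5 - (11/5)=-938/5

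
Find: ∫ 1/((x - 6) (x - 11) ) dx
Partial fractions: 1/((x-6)(x-11))=A/(x-6) + B/(x-11)
A=-1/5, B=1/5
∫ [-1/5· 1/(x-6) + 1/5· 1/(x-11)] dx
=(1/5)[ln|x-11| - ln|x-6|] + C

Answer: (1/5)·ln|(x-11)/(x-6)| + C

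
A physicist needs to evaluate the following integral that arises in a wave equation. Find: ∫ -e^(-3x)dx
Since d/dx[e^(-3x)]=-3e^(-3x), we get 1/3 e^(-3x) + C

Answer: (1/3)e^(-3x) + C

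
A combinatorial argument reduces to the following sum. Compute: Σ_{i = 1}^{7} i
Using formula: Σ i^1 = n(n+1)/2 = 7·8/2 = 28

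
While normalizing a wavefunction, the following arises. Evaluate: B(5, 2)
B(x,y) = Γ(x)Γ(y)/Γ(x + y) = (x-1)!(y-1)!/(x + y-1)!
B(5,2) = 4!·1!/6! = 1/30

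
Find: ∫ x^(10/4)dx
Power rule: ∫ x^(5/2) dx=x^(7/2)/(7/2)+C

Answer: (2/7)·x^(7/2)+C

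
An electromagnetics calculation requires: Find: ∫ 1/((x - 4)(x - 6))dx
Partial fractions: 1/((x-4)(x-6)) = A/(x-4)+B/(x-6)
A = -1/2, B = 1/2
∫ [-1/2· 1/(x-4)+1/2· 1/(x-6)] dx
= (1/2)[ln|x-6| - ln|x-4|]+C

Answer: (1/2)·ln|(x-6)/(x-4)|+C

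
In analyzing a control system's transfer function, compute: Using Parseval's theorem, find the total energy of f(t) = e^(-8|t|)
Parseval's theorem: E = integral |f(t)|^2 dt = (1/2pi) integral |F(omega)|^2 domega
E = integral_{-inf}^{inf} e^(-16|t|) dt = 2 * integral_0^inf e^(-16t) dt = 2/(2 * 8) = 1/8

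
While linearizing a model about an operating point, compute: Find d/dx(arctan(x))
d/dx[arctan(u)] = u'/(1 + u²), u = x, u' = 1

Answer: 1/(1 + x²)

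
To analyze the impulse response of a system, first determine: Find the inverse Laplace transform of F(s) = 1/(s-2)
L^(-1){1/(s-a)} = c·e^(at)
Here a = 2, c = 1

Answer: e^(2t)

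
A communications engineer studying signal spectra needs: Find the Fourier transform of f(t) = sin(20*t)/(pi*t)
sin(W*t)/(pi*t)=(W/pi)*sinc(W*t/pi) is the impulse response of the ideal low-pass filter with cutoff W (here W=20).
Its Fourier transform is a rectangular function:
F(omega)=1 for |omega| < 20, 0 otherwise

Answer: rect(omega/40) [i.e., 1 for |omega| < 20, 0 otherwise]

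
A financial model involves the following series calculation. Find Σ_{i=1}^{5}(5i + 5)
=5·Σ i+5·5=5·15+25=100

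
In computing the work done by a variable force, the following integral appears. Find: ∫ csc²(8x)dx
Since d/dx[-cot(8x)] = 8csc²(8x), integral = -cot(8x)/8+C

Answer: (-1/8)cot(8x)+C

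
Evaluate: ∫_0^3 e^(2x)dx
Antiderivative: (1/2)e^(2x)
Evaluate: (1/2)(e^6-1)

Answer: (e^6-1)/2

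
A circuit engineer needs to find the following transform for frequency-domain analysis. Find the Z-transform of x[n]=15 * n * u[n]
Z{n * u[n]}=z/(z-1)^2
By linearity: Z{15 * n * u[n]}=15z/(z-1)^2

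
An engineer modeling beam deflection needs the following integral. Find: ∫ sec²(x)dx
Since d/dx[tan(x)]=sec²(x), integral=tan(x) + C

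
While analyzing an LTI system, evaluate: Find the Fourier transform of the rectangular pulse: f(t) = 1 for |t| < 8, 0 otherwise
F(omega)=integral from -8 to 8 of e^(-j * omega * t) dt
=2 * sin(8 * omega)/omega=16 * sinc(8 * omega/pi)

Answer: 2 * sin(8 * omega)/omega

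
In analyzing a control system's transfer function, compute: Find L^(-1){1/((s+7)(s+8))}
Partial fractions: 1/((s + 7)(s + 8))=A/(s + 7) + B/(s + 8)
Cover-up: A=1/(s + 8)|_{s=-7}=1; B=1/(s + 7)|_{s=-8}=-1
L^(-1)=e^(-7t) - e^(-8t)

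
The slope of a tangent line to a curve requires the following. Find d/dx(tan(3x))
Chain rule: d/dx[tan(u)]=sec²(u)·u' where u=3x
u'=3

Answer: 3·sec²(3x)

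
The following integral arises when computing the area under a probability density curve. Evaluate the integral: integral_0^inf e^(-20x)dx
integral_0^inf e^(-20x) dx=[-1/20*e^(-20x)]_0^inf
=0 - (-1/20)=1/20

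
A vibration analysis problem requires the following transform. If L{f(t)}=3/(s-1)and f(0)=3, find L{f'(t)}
L{f'(t)}=s·F(s) - f(0)=3s/(s-1) - 3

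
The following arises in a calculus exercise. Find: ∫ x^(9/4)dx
Power rule: ∫ x^(9/4) dx=x^(13/4)/(13/4)+C

Answer: (4/13)·x^(13/4)+C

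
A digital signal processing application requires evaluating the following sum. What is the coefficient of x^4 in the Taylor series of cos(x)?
cos(x)=Σ (-1)^k x^(2k)/(2k)!
For x^4: (-1)^2/4!=1/24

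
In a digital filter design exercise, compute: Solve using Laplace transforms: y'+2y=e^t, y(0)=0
Take L: sY - 0 + 2Y=1/(s-1)
Y(s + 2)=1/(s-1) + 0
Y=1/((s-1)(s + 2)) + 0/(s + 2)
Partial fractions: 1/((s-1)(s + 2))=(1/3)/(s-1) - (1/3)/(s + 2)
So Y=(1/3)/(s-1) - (1/3)/(s + 2)
Inverse Laplace transform (L^(-1){1/(s-1)}=e^t, L^(-1){1/(s + 2)}=e^(-2t)):

Answer: y(t)=(1/3)·e^t - (1/3)·e^(-2t)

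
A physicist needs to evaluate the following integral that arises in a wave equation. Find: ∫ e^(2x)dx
Since d/dx[e^(2x)] = 2e^(2x), we get 1/2 e^(2x) + C

Answer: (1/2)e^(2x) + C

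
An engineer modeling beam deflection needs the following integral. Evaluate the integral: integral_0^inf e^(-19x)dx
integral_0^inf e^(-19x) dx = [-1/19*e^(-19x)]_0^inf
= 0 - (-1/19) = 1/19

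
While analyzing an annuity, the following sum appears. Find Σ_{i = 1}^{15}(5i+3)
= 5·Σ i+3·15 = 5·120+45 = 645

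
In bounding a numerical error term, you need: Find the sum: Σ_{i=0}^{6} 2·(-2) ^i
Geometric series: S=a(1 - r^n)/(1 - r)
a=2, r=-2, n=7
S=2(1 + 128)/3=86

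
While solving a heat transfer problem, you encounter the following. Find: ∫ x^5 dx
Using power rule: ∫ x^5 dx=1/6 x^6+C=(1/6)x^6+C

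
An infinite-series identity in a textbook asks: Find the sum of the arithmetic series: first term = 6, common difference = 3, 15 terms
Last term: a_n = 6+(15-1)·3 = 48
Sum = n(a_1+a_n)/2 = 15(6+48)/2 = 405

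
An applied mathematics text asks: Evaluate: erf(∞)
erf(∞) = 1 (the error function converges to 1)

Answer: 1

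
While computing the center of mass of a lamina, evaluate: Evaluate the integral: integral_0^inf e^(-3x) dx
integral_0^inf e^(-3x) dx=[-1/3 * e^(-3x)]_0^inf
=0 - (-1/3)=1/3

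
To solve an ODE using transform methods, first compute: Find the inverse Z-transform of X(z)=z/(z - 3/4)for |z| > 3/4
Standard pair: z/(z-a) <-> a^n * u[n] for causal signals
With a=3/4: x[n]=(3/4)^n * u[n]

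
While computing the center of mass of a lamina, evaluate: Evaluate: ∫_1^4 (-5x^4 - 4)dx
Step 1: Find antiderivative F(x)=-x^5 - 4x
Step 2: F(4) - F(1)=-1040 - (-5)=-1035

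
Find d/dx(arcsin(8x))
d/dx[arcsin(u)] = u'/√(1-u²), u = 8x, u' = 8

Answer: 8/√(1 - 64x²)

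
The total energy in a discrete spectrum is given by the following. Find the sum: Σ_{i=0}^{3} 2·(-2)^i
Geometric series: S=a(1 - r^n)/(1 - r)
a=2, r=-2, n=4
S=2(1 - 16)/3=-10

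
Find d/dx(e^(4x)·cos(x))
Product rule: (fg)' = f'g+fg'
f = e^(4x), f' = 4·e^(4x)
g = cos(x), g' = -sin(x)

Answer: 4·e^(4x)·cos(x) - e^(4x)·sin(x)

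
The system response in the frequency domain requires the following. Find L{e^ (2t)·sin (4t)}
First shifting: L{e^(at)f(t)}=F(s-a)
L{sin(4t)}=4/(s²+16)
Shift: 4/((s-2)²+16)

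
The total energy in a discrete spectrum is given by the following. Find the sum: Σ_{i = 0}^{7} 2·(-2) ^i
Geometric series: S=a(1 - r^n)/(1 - r)
a=2, r=-2, n=8
S=2(1 - 256)/3=-170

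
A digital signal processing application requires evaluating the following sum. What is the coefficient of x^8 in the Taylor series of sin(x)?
sin(x) has only odd powers. Coefficient of x^8=0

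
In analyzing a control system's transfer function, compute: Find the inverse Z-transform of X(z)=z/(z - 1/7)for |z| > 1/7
Standard pair: z/(z-a) <-> a^n * u[n] for causal signals
With a=1/7: x[n]=(1/7)^n * u[n]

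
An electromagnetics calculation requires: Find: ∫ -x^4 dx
Using power rule: ∫ -x^4 dx=-1/5 x^5+C=(-1/5)x^5+C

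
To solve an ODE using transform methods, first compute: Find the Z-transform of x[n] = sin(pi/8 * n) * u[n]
Z{sin(w0*n)*u[n]} = z*sin(w0)/(z^2 - 2z*cos(w0) + 1)
With w0 = pi/8: X(z) = z*sin(pi/8)/(z^2 - 2z*cos(pi/8) + 1)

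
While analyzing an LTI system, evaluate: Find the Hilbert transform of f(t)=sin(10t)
The Hilbert transform shifts each frequency component by -pi/2.
H{sin(wt)}=-cos(wt)
With w=10: H{sin(10t)}=-cos(10t)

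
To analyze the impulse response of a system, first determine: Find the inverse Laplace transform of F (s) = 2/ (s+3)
L^(-1){2/(s-a)} = c·e^(at)
Here a = -3, c = 2

Answer: 2e^(-3t)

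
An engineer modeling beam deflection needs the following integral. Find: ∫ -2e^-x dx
Since d/dx[e^-x]=- e^-x, we get 2e^-x+C

Answer: 2e^-x+C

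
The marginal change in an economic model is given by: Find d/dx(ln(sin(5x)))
Chain rule: d/dx[ln(u)]=u'/u where u=sin(5x)
u'=5cos(5x)

Answer: (5cos(5x))/(sin(5x))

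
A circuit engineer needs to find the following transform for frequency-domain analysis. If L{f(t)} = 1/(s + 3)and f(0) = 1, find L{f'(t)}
L{f'(t)}=s·F(s) - f(0)=s/(s+3)-1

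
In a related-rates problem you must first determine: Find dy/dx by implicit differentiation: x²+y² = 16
Differentiate both sides: 2x + 2y·(dy/dx)=0
Solve: dy/dx=-2x/(2y)=-x/y

Answer: dy/dx=-x/y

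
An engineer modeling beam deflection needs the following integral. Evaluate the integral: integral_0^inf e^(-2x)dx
integral_0^inf e^(-2x) dx = [-1/2*e^(-2x)]_0^inf
= 0 - (-1/2) = 1/2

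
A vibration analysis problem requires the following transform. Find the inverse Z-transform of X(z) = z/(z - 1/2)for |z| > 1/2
Standard pair: z/(z-a) <-> a^n * u[n] for causal signals
With a=1/2: x[n]=(1/2)^n * u[n]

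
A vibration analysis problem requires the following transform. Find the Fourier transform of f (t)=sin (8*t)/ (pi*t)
sin(W*t)/(pi*t)=(W/pi)*sinc(W*t/pi) is the impulse response of the ideal low-pass filter with cutoff W (here W=8).
Its Fourier transform is a rectangular function:
F(omega)=1 for |omega| < 8, 0 otherwise

Answer: rect(omega/16) [i.e., 1 for |omega| < 8, 0 otherwise]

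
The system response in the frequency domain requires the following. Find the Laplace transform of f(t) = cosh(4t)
L{cosh(at)}=s/(s²-a²)
L{cosh(4t)}=s/(s²-16)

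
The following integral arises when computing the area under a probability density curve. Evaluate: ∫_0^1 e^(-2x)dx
Antiderivative: (1/(-2))e^(-2x)
Evaluate: (1/(-2))(e^-2 - 1)

Answer: (e^-2 - 1)/(-2)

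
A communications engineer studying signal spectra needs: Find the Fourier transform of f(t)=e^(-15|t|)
Using the standard pair: F{e^(-a|t|)}=2a/(a^2 + omega^2)
With a=15: F(omega)=30/(225 + omega^2)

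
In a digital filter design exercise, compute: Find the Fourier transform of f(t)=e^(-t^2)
The Fourier transform of a Gaussian e^(-t^2) is sqrt(pi)*e^(-omega^2/4).
With a = 1: F(omega) = sqrt(pi)*e^(-omega^2/4)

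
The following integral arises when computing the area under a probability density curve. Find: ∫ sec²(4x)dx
Since d/dx[tan(4x)]=4sec²(4x), integral=tan(4x)/4 + C

Answer: (1/4)tan(4x) + C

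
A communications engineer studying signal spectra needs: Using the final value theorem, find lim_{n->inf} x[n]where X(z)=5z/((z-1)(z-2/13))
Final value theorem: lim x[n] = lim_{z->1} (z-1)*X(z)
(z-1)*X(z) = 5z/(z-2/13)
As z->1: 5/(1-2/13) = 5/(11/13) = 65/11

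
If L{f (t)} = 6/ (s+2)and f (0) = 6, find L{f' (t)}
L{f'(t)} = s·F(s) - f(0) = 6s/(s+2)-6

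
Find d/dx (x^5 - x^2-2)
Power rule: d/dx(ax^n)=n·a·x^(n-1)
Term by term: 5·x^4 - 2·x

Answer: 5x^4 - 2x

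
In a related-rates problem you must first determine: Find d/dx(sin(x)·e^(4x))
Product rule: (fg)' = f'g + fg'
f = sin(x), f' = cos(x)
g = e^(4x), g' = 4·e^(4x)

Answer: cos(x)·e^(4x) + 4·sin(x)·e^(4x)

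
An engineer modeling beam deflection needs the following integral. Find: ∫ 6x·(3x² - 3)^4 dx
Let u = 3x² - 3, du = 6x dx
∫ u^4 du = u^5/5+C

Answer: (3x² - 3)^5/5+C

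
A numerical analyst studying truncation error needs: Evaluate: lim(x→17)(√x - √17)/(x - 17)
Multiply by conjugate (√x + √17)/(√x + √17):
= (x - 17)/((x - 17)(√x + √17)) = 1/(√x + √17)
As x → 17: 1/(2√17)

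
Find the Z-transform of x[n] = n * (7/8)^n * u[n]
Using the property Z{n*a^n*u[n]} = az/(z-a)^2
With a = 7/8: X(z) = (7/8)z/(z - 7/8)^2, |z| > 7/8

Answer: (7/8)z/(z - 7/8)^2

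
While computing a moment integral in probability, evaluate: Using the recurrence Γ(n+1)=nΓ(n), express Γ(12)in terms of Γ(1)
Γ(12)=11Γ(11)=11·10Γ(10)=...=11!·Γ(1)=39916800·Γ(1)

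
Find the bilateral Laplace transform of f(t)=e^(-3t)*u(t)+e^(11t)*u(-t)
For e^(-3t) * u(t): L = 1/(s + 3), Re(s) > -3
For e^(11t) * u(-t): L = -1/(s-11), Re(s) < 11
Combined: F(s) = 1/(s + 3) - 1/(s-11), -3 < Re(s) < 11

Answer: 1/(s + 3) - 1/(s-11), ROC: -3 < Re(s) < 11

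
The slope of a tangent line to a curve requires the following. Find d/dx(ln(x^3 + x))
Chain rule: d/dx[ln(u)] = u'/u where u = x^3 + x
u' = 3x^2 + 1

Answer: (3x^2 + 1)/(x^3 + x)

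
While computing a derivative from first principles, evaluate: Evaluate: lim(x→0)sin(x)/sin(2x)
sin(u) ≈ u for small u:
sin(x)/sin(2x) ≈ x/(2x)=1/2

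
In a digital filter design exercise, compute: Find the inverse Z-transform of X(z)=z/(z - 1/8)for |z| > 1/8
Standard pair: z/(z-a) <-> a^n * u[n] for causal signals
With a = 1/8: x[n] = (1/8)^n * u[n]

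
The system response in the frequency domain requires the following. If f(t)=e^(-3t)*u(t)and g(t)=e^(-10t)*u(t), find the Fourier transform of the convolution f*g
By the convolution theorem: F{f*g} = F(omega)*G(omega)
F(omega) = 1/(3 + j*omega), G(omega) = 1/(10 + j*omega)
F{f*g} = 1/((3 + j*omega)(10 + j*omega))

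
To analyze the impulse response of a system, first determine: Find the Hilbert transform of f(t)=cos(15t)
The Hilbert transform shifts each frequency component by -pi/2.
H{cos(wt)}=sin(wt)
With w=15: H{cos(15t)}=sin(15t)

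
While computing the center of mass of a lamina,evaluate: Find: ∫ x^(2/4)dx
Power rule: ∫ x^(1/2) dx=x^(3/2)/(3/2)+C

Answer: (2/3)·x^(3/2)+C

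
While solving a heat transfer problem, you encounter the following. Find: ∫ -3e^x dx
Since d/dx[e^x] = +e^x, we get -3e^x+C

Answer: -3e^x+C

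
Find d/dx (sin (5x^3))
Chain rule: d/dx[sin(u)]=cos(u)·u' where u=5x^3
u'=15x^2

Answer: 15x^2·cos(5x^3)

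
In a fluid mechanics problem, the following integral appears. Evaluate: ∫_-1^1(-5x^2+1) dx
Step 1: Find antiderivative F(x) = (-5/3)x^3+x
Step 2: F(1) - F(-1) = -2/3 - (2/3) = -4/3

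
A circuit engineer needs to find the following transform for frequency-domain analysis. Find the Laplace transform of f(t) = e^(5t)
L{e^(at)} = 1/(s-a)
L{e^(5t)} = 1/(s-5)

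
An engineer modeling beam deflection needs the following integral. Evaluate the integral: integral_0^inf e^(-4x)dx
integral_0^inf e^(-4x) dx=[-1/4 * e^(-4x)]_0^inf
=0 - (-1/4)=1/4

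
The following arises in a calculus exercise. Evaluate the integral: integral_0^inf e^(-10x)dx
integral_0^inf e^(-10x) dx=[-1/10*e^(-10x)]_0^inf
=0 - (-1/10)=1/10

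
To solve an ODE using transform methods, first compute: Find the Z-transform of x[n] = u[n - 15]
Using the time-shift property: Z{u[n-15]} = z^(-15)*z/(z-1)
= z^(-14)/(z-1)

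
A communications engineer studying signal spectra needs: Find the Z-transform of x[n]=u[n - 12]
Using the time-shift property: Z{u[n-12]} = z^(-12)*z/(z-1)
= z^(-11)/(z-1)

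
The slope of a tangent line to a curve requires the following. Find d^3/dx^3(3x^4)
Apply power rule 3 times:
d^1: 12x^3
d^2: 36x^2
d^3: 72x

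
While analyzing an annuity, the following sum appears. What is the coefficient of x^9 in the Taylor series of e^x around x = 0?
Taylor series of e^x = Σ x^n/n!
Coefficient of x^9 = 1/9! = 1/362880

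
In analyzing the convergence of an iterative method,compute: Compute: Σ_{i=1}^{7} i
Using formula: Σ i^1=n(n+1)/2=7·8/2=28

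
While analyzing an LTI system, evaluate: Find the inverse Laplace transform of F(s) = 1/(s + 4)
L^(-1){1/(s-a)} = c·e^(at)
Here a = -4, c = 1

Answer: e^(-4t)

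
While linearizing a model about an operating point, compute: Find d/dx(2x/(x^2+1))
Quotient rule: (f/g)'=(f'g - fg')/g²
f=2x, f'=2
g=x^2+1, g'=2x

Answer: (2·(x^2+1)-4x^2)/(x^2+1)²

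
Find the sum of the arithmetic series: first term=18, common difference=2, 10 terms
Last term: a_n = 18+(10-1)·2 = 36
Sum = n(a_1+a_n)/2 = 10(18+36)/2 = 270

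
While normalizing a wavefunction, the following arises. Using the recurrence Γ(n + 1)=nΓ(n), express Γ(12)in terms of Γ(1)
Γ(12) = 11Γ(11) = 11·10Γ(10) = ... = 11!·Γ(1) = 39916800·Γ(1)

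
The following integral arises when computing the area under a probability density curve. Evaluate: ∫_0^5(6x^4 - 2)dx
Step 1: Find antiderivative F(x) = (6/5)x^5-2x
Step 2: F(5) - F(0) = 3740 - (0) = 3740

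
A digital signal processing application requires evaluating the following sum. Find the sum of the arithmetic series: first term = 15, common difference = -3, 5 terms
Last term: a_n=15+(5-1)·-3=3
Sum=n(a_1+a_n)/2=5(15+3)/2=45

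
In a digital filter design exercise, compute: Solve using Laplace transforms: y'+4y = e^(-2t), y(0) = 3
Take L: sY - 3+4Y = 1/(s+2)
Y(s+4) = 1/(s+2)+3
Y = 1/((s+2)(s+4))+3/(s+4)
Partial fractions: 1/((s+2)(s+4)) = (1/2)/(s+2) - (1/2)/(s+4)
So Y = (1/2)/(s+2)+(5/2)/(s+4)
Inverse Laplace transform (L^(-1){1/(s+2)} = e^(-2t), L^(-1){1/(s+4)} = e^(-4t)):

Answer: y(t) = (1/2)·e^(-2t)+(5/2)·e^(-4t)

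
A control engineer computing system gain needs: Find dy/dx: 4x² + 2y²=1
Differentiate: 8x+4y·(dy/dx) = 0
dy/dx = -8x/(4y) = -2·(x/y)

Answer: dy/dx = -2·(x/y)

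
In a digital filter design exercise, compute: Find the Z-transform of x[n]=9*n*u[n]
Z{n * u[n]} = z/(z-1)^2
By linearity: Z{9 * n * u[n]} = 9z/(z-1)^2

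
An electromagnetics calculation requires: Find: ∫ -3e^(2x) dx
Since d/dx[e^(2x)]=2e^(2x), we get -3/2 e^(2x) + C

Answer: (-3/2)e^(2x) + C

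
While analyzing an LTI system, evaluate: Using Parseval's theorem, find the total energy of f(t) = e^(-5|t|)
Parseval's theorem: E = integral |f(t)|^2 dt = (1/2pi) integral |F(omega)|^2 domega
E = integral_{-inf}^{inf} e^(-10|t|) dt = 2*integral_0^inf e^(-10t) dt = 2/(2*5) = 1/5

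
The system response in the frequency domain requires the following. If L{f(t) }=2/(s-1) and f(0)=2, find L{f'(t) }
L{f'(t)}=s·F(s) - f(0)=2s/(s-1)-2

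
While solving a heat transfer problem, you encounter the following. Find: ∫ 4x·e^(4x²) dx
Let u=4x², du=8x dx
∫ (1/2)e^u du=e^u/2 + C

Answer: e^(4x²)/2 + C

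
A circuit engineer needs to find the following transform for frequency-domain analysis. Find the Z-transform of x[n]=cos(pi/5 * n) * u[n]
Z{cos(w0 * n) * u[n]}=z(z - cos(w0))/(z^2-2z * cos(w0)+1)
With w0=pi/5: X(z)=z(z - cos(pi/5))/(z^2-2z * cos(pi/5)+1)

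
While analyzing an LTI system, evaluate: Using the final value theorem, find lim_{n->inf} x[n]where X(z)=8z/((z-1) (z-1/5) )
Final value theorem: lim x[n] = lim_{z->1} (z-1) * X(z)
(z-1) * X(z) = 8z/(z-1/5)
As z->1: 8/(1 - 1/5) = 8/(4/5) = 10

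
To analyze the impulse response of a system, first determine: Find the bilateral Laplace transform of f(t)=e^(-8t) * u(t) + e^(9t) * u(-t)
For e^(-8t)*u(t): L = 1/(s+8), Re(s) > -8
For e^(9t)*u(-t): L = -1/(s-9), Re(s) < 9
Combined: F(s) = 1/(s+8)-1/(s-9), -8 < Re(s) < 9

Answer: 1/(s+8)-1/(s-9), ROC: -8 < Re(s) < 9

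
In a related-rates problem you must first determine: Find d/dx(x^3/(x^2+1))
Quotient rule: (f/g)' = (f'g - fg')/g²
f = x^3, f' = 3x^2
g = x^2+1, g' = 2x

Answer: (3x^2·(x^2+1)-2x^4)/(x^2+1)²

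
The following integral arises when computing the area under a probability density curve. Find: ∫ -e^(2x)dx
Since d/dx[e^(2x)] = 2e^(2x), we get -1/2 e^(2x)+C

Answer: (-1/2)e^(2x)+C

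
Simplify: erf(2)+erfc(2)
By definition erfc(x)=1 - erf(x)
erf(2) + erfc(2)=erf(2) + 1 - erf(2)=1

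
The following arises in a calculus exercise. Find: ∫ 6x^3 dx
Using power rule: ∫ 6x^3 dx=6/4 x^4 + C=(3/2)x^4 + C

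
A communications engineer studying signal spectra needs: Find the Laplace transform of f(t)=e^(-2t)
L{e^(at)} = 1/(s-a)
L{e^(-2t)} = 1/(s+2)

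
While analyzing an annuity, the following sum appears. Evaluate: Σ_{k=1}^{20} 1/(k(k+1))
Partial fractions: 1/(k(k+1))=1/k - 1/(k+1)
Telescoping sum: 1(1-1/21)=1·20/21

Answer: 20/21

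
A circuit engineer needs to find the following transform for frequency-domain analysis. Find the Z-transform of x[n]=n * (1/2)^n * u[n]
Using the property Z{n * a^n * u[n]}=az/(z-a)^2
With a=1/2: X(z)=(1/2)z/(z - 1/2)^2, |z| > 1/2

Answer: (1/2)z/(z - 1/2)^2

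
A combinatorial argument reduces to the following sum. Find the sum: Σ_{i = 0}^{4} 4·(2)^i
Geometric series: S=a(1 - r^n)/(1 - r)
a=4, r=2, n=5
S=4(1-32)/-1=124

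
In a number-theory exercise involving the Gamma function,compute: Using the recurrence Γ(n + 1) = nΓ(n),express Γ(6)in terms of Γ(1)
Γ(6) = 5Γ(5) = 5·4Γ(4) = ... = 5!·Γ(1) = 120·Γ(1)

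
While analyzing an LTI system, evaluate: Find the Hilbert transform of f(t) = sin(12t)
The Hilbert transform shifts each frequency component by -pi/2.
H{sin(wt)}=-cos(wt)
With w=12: H{sin(12t)}=-cos(12t)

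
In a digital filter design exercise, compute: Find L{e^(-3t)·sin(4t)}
First shifting: L{e^(at)f(t)} = F(s-a)
L{sin(4t)} = 4/(s²+16)
Shift: 4/((s+3)²+16)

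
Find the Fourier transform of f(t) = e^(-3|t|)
Using the standard pair: F{e^(-a|t|)} = 2a/(a^2+omega^2)
With a = 3: F(omega) = 6/(9+omega^2)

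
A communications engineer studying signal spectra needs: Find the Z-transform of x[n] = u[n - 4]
Using the time-shift property: Z{u[n-4]}=z^(-4) * z/(z-1)
=z^(-3)/(z-1)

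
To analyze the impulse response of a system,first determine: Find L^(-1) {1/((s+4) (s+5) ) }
Partial fractions: 1/((s+4)(s+5))=A/(s+4)+B/(s+5)
Cover-up: A=1/(s+5)|_{s=-4}=1; B=1/(s+4)|_{s=-5}=-1
L^(-1)=e^(-4t) - e^(-5t)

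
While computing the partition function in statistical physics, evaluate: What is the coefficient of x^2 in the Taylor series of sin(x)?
sin(x) has only odd powers. Coefficient of x^2 = 0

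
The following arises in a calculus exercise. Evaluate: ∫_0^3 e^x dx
Antiderivative: e^x
Evaluate: (e^3-1)

Answer: e^3-1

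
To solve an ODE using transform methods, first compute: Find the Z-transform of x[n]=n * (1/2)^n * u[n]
Using the property Z{n * a^n * u[n]} = az/(z-a)^2
With a = 1/2: X(z) = (1/2)z/(z - 1/2)^2, |z| > 1/2

Answer: (1/2)z/(z - 1/2)^2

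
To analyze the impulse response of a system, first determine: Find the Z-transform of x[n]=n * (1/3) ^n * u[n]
Using the property Z{n*a^n*u[n]} = az/(z-a)^2
With a = 1/3: X(z) = (1/3)z/(z - 1/3)^2, |z| > 1/3

Answer: (1/3)z/(z - 1/3)^2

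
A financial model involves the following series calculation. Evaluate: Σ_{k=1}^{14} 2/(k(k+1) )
Partial fractions: 2/(k(k + 1)) = 2/k - 2/(k + 1)
Telescoping sum: 2(1 - 1/15) = 2·14/15

Answer: 28/15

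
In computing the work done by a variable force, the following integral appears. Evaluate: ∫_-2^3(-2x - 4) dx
Step 1: Find antiderivative F(x)=-x^2 - 4x
Step 2: F(3) - F(-2)=-21 - (4)=-25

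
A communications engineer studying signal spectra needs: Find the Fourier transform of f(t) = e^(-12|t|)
Using the standard pair: F{e^(-a|t|)}=2a/(a^2+omega^2)
With a=12: F(omega)=24/(144+omega^2)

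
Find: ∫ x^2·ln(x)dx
By parts: u = ln(x), dv = x^2 dx
du = 1/x dx, v = x^3/3
= x^3·ln(x)/3 - ∫ x^2/3 dx
= x^3·ln(x)/3 - x^3/9+C

Answer: x^3(ln(x)/3-1/9)+C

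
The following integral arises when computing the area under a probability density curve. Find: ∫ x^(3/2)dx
Power rule: ∫ x^(3/2) dx=x^(5/2)/(5/2) + C

Answer: (2/5)·x^(5/2) + C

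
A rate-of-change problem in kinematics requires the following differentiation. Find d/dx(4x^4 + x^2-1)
Power rule: d/dx(ax^n)=n·a·x^(n-1)
Term by term: 16·x^3+2·x

Answer: 16x^3+2x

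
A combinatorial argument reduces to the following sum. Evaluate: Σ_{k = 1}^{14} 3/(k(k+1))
Partial fractions: 3/(k(k+1))=3/k - 3/(k+1)
Telescoping sum: 3(1-1/15)=3·14/15

Answer: 14/5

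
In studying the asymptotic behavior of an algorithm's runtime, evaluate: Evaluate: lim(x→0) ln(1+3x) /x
L'Hôpital (0/0): lim 3/(1 + 3x) / 1 = 3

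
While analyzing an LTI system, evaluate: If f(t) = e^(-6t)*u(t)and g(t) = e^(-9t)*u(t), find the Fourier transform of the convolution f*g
By the convolution theorem: F{f * g}=F(omega) * G(omega)
F(omega)=1/(6 + j * omega), G(omega)=1/(9 + j * omega)
F{f * g}=1/((6 + j * omega)(9 + j * omega))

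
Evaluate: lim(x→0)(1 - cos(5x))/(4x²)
Using 1-cos(u) ≈ u²/2 for small u:
(1-cos(5x)) ≈ (5x)²/2 = 25x²/2
So limit = 25/(2·4) = 25/8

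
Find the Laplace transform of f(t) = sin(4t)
L{sin(wt)}=w/(s²+w²)
L{sin(4t)}=4/(s²+16)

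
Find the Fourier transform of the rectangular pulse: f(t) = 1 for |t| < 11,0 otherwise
F(omega)=integral from -11 to 11 of e^(-j*omega*t) dt
=2*sin(11*omega)/omega=22*sinc(11*omega/pi)

Answer: 2*sin(11*omega)/omega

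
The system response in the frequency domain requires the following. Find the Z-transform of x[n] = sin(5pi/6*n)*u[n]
Z{sin(w0 * n) * u[n]}=z * sin(w0)/(z^2-2z * cos(w0)+1)
With w0=5pi/6: X(z)=z * sin(5pi/6)/(z^2-2z * cos(5pi/6)+1)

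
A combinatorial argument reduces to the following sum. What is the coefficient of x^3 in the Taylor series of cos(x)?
cos(x) has only even powers. Coefficient of x^3=0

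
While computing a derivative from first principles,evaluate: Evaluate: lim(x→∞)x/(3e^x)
Apply L'Hôpital 1 times (∞/∞ each time):
Eventually get 1!/(3e^x) → 0

Answer: 0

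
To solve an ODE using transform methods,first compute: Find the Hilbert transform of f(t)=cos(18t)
The Hilbert transform shifts each frequency component by -pi/2.
H{cos(wt)}=sin(wt)
With w=18: H{cos(18t)}=sin(18t)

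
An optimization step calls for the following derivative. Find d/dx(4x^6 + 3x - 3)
Power rule: d/dx(ax^n)=n·a·x^(n-1)
Term by term: 24·x^5 + 3

Answer: 24x^5 + 3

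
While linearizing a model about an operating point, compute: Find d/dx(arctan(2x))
d/dx[arctan(u)] = u'/(1 + u²), u = 2x, u' = 2

Answer: 2/(1 + 4x²)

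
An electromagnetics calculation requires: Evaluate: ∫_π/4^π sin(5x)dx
Antiderivative: -cos(5x)/5
Evaluate at bounds: [-cos(5·π)/5] - [-cos(5·π/4)/5]
=(-(-1) + (-√2/2))/5=1/5 - √2/10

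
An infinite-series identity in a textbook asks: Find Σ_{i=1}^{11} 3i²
=3·n(n+1)(2n+1)/6=3·11·12·23/6=1518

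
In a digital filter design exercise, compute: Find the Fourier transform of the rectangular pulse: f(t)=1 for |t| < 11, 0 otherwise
F(omega) = integral from -11 to 11 of e^(-j*omega*t) dt
= 2*sin(11*omega)/omega = 22*sinc(11*omega/pi)

Answer: 2*sin(11*omega)/omega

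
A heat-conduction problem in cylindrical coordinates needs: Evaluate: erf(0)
erf(0)=0 (error function is odd and erf(0)=0 by definition)

Answer: 0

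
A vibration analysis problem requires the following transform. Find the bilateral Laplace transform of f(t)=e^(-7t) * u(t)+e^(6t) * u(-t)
For e^(-7t) * u(t): L=1/(s + 7), Re(s) > -7
For e^(6t) * u(-t): L=-1/(s-6), Re(s) < 6
Combined: F(s)=1/(s + 7) - 1/(s-6), -7 < Re(s) < 6

Answer: 1/(s + 7) - 1/(s-6), ROC: -7 < Re(s) < 6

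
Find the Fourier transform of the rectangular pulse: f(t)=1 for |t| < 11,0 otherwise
F(omega) = integral from -11 to 11 of e^(-j * omega * t) dt
= 2 * sin(11 * omega)/omega = 22 * sinc(11 * omega/pi)

Answer: 2 * sin(11 * omega)/omega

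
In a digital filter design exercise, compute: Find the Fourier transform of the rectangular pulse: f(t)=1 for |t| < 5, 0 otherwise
F(omega)=integral from -5 to 5 of e^(-j*omega*t) dt
=2*sin(5*omega)/omega=10*sinc(5*omega/pi)

Answer: 2*sin(5*omega)/omega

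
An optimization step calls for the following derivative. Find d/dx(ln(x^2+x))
Chain rule: d/dx[ln(u)] = u'/u where u = x^2+x
u' = 2x+1

Answer: (2x+1)/(x^2+x)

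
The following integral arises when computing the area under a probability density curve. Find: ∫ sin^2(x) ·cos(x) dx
Let u = sin(x), du = cos(x) dx
∫ u^2 du = u^3/3+C

Answer: sin^3(x)/3+C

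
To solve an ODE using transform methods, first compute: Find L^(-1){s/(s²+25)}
L^(-1){s/(s²+w²)} = cos(wt)
Here w = 5

Answer: cos(5t)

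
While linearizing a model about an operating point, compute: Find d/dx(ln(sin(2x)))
Chain rule: d/dx[ln(u)]=u'/u where u=sin(2x)
u'=2cos(2x)

Answer: (2cos(2x))/(sin(2x))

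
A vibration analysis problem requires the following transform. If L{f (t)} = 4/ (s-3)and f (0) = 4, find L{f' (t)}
L{f'(t)} = s·F(s) - f(0) = 4s/(s-3)-4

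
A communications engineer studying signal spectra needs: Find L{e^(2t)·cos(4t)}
First shifting: L{e^(at)f(t)} = F(s-a)
L{cos(4t)} = s/(s²+16)
Shift: (s-2)/((s-2)²+16)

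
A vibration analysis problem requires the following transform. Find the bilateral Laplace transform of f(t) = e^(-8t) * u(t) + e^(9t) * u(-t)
For e^(-8t) * u(t): L=1/(s + 8), Re(s) > -8
For e^(9t) * u(-t): L=-1/(s-9), Re(s) < 9
Combined: F(s)=1/(s + 8) - 1/(s-9), -8 < Re(s) < 9

Answer: 1/(s + 8) - 1/(s-9), ROC: -8 < Re(s) < 9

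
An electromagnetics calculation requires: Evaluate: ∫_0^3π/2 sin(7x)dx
Antiderivative: -cos(7x)/7
Evaluate at bounds: [-cos(7·3π/2)/7] - [-cos(7·0)/7]
= (-(0)+(1))/7 = 1/7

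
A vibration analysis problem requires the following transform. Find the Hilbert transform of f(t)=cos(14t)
The Hilbert transform shifts each frequency component by -pi/2.
H{cos(wt)}=sin(wt)
With w=14: H{cos(14t)}=sin(14t)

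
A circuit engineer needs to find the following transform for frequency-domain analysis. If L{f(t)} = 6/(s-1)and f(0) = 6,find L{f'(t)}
L{f'(t)} = s·F(s) - f(0) = 6s/(s-1)-6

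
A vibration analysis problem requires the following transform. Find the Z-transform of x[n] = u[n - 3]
Using the time-shift property: Z{u[n-3]}=z^(-3)*z/(z-1)
=z^(-2)/(z-1)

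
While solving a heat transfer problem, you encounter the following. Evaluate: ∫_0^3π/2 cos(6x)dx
Antiderivative: sin(6x)/6
Evaluate at bounds: [sin(6·3π/2)/6] - [sin(6·0)/6]
=((0) - (0))/6=0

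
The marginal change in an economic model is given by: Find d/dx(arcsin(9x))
d/dx[arcsin(u)] = u'/√(1-u²), u = 9x, u' = 9

Answer: 9/√(1-81x²)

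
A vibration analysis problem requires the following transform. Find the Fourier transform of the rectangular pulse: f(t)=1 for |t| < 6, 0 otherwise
F(omega)=integral from -6 to 6 of e^(-j * omega * t) dt
=2 * sin(6 * omega)/omega=12 * sinc(6 * omega/pi)

Answer: 2 * sin(6 * omega)/omega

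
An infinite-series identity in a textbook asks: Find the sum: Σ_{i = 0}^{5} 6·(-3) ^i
Geometric series: S = a(1 - r^n)/(1 - r)
a = 6, r = -3, n = 6
S = 6(1-729)/4 = -1092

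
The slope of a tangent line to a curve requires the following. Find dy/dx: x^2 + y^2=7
Differentiate: 2x+2y·(dy/dx) = 0
dy/dx = -2x/(2y)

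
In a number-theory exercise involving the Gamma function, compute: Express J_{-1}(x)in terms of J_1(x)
For integer n: J_{-n}(x) = (-1)^n J_n(x)
With n = 1: J_{-1}(x) = (-1)^1 J_1(x) = -J_1(x)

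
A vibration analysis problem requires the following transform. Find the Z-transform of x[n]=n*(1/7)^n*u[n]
Using the property Z{n*a^n*u[n]}=az/(z-a)^2
With a=1/7: X(z)=(1/7)z/(z - 1/7)^2, |z| > 1/7

Answer: (1/7)z/(z - 1/7)^2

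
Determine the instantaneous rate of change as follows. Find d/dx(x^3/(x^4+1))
Quotient rule: (f/g)' = (f'g - fg')/g²
f = x^3, f' = 3x^2
g = x^4+1, g' = 4x^3

Answer: (3x^2·(x^4+1)-4x^6)/(x^4+1)²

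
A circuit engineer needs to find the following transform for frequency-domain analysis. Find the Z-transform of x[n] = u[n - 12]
Using the time-shift property: Z{u[n-12]}=z^(-12) * z/(z-1)
=z^(-11)/(z-1)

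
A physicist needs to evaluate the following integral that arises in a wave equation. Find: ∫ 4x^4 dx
Using power rule: ∫ 4x^4 dx = 4/5 x^5 + C = (4/5)x^5 + C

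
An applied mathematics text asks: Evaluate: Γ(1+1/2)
Γ(n + 1/2) = (2n)!√π/(4^n·n!)
= 2√π/(4·1) = (1/2)·√π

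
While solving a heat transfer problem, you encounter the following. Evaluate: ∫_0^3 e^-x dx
Antiderivative: -e^-x
Evaluate: -(e^-3-1)

Answer: (e^-3-1)/(-1)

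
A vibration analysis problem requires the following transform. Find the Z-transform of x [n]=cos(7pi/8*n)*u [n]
Z{cos(w0 * n) * u[n]} = z(z - cos(w0))/(z^2-2z * cos(w0)+1)
With w0 = 7pi/8: X(z) = z(z - cos(7pi/8))/(z^2-2z * cos(7pi/8)+1)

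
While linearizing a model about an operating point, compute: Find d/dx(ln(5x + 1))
Chain rule: d/dx[ln(u)] = u'/u where u = 5x+1
u' = 5

Answer: (5)/(5x+1)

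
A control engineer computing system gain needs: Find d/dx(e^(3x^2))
Chain rule: d/dx[e^u] = e^u · u' where u = 3x^2
u' = 6x

Answer: 6x·e^(3x^2)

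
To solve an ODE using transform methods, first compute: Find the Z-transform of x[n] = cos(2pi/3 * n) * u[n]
Z{cos(w0*n)*u[n]}=z(z - cos(w0))/(z^2 - 2z*cos(w0) + 1)
With w0=2pi/3: X(z)=z(z - cos(2pi/3))/(z^2 - 2z*cos(2pi/3) + 1)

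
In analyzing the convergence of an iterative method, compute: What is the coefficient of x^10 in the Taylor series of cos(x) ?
cos(x)=Σ (-1)^k x^(2k)/(2k)!
For x^10: (-1)^5/10!=-1/3628800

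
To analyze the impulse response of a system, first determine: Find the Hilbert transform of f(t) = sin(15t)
The Hilbert transform shifts each frequency component by -pi/2.
H{sin(wt)} = -cos(wt)
With w = 15: H{sin(15t)} = -cos(15t)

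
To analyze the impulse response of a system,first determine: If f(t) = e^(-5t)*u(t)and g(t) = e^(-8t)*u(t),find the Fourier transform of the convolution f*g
By the convolution theorem: F{f*g} = F(omega)*G(omega)
F(omega) = 1/(5+j*omega), G(omega) = 1/(8+j*omega)
F{f*g} = 1/((5+j*omega)(8+j*omega))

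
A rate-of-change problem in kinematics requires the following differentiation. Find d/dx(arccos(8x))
d/dx[arccos(u)]=-u'/√(1-u²), u=8x, u'=8

Answer: -8/√(1 - 64x²)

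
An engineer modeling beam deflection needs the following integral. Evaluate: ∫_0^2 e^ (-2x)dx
Antiderivative: (1/(-2))e^(-2x)
Evaluate: (1/(-2))(e^-4-1)

Answer: (e^-4-1)/(-2)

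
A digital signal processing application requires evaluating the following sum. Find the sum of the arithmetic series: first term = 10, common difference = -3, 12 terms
Last term: a_n=10+(12-1)·-3=-23
Sum=n(a_1+a_n)/2=12(10+(-23))/2=-78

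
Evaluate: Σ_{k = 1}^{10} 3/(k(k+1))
Partial fractions: 3/(k(k + 1))=3/k - 3/(k + 1)
Telescoping sum: 3(1 - 1/11)=3·10/11

Answer: 30/11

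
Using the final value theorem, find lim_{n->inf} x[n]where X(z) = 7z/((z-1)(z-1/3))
Final value theorem: lim x[n] = lim_{z->1} (z-1) * X(z)
(z-1) * X(z) = 7z/(z-1/3)
As z->1: 7/(1 - 1/3) = 7/(2/3) = 21/2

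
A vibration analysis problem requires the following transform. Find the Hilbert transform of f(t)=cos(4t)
The Hilbert transform shifts each frequency component by -pi/2.
H{cos(wt)} = sin(wt)
With w = 4: H{cos(4t)} = sin(4t)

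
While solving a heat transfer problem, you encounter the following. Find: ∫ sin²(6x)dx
Using identity sin²(u) = (1 - cos(2u))/2:
∫ (1 - cos(12x))/2 dx = x/2 - sin(12x)/24+C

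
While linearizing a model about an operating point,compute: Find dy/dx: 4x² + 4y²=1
Differentiate: 8x+8y·(dy/dx)=0
dy/dx=-8x/(8y)=-1·(x/y)

Answer: dy/dx=-1·(x/y)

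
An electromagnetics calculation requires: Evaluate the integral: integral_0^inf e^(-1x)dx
integral_0^inf e^(-1x) dx=[-1/1*e^(-1x)]_0^inf
=0 - (-1/1)=1/1

Answer: 1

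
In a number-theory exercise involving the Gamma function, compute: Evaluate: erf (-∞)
erf(-∞) = -1 (the error function is odd, so erf(-∞) = -erf(∞) = -1)

Answer: -1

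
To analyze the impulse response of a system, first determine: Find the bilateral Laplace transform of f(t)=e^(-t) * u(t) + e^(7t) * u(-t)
For e^(-t)*u(t): L=1/(s + 1), Re(s) > -1
For e^(7t)*u(-t): L=-1/(s-7), Re(s) < 7
Combined: F(s)=1/(s + 1) - 1/(s-7), -1 < Re(s) < 7

Answer: 1/(s + 1) - 1/(s-7), ROC: -1 < Re(s) < 7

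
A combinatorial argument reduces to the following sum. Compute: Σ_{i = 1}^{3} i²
Using formula: Σ i^2=n(n + 1)(2n + 1)/6=3·4·7/6=14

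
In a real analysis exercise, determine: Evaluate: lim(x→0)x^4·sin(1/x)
Squeeze theorem: -|x^4| ≤ x^4·sin(1/x) ≤ |x^4|
Since x^4 → 0 as x → 0, by squeeze theorem the limit is 0

Answer: 0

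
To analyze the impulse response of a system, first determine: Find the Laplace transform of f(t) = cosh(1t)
L{cosh(at)} = s/(s²-a²)
L{cosh(1t)} = s/(s²-1)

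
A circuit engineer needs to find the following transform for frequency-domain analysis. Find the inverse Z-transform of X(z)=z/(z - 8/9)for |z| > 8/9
Standard pair: z/(z-a) <-> a^n*u[n] for causal signals
With a=8/9: x[n]=(8/9)^n*u[n]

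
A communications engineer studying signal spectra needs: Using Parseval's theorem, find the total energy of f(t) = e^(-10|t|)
Parseval's theorem: E = integral |f(t)|^2 dt = (1/2pi) integral |F(omega)|^2 domega
E = integral_{-inf}^{inf} e^(-20|t|) dt = 2 * integral_0^inf e^(-20t) dt = 2/(2 * 10) = 1/10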